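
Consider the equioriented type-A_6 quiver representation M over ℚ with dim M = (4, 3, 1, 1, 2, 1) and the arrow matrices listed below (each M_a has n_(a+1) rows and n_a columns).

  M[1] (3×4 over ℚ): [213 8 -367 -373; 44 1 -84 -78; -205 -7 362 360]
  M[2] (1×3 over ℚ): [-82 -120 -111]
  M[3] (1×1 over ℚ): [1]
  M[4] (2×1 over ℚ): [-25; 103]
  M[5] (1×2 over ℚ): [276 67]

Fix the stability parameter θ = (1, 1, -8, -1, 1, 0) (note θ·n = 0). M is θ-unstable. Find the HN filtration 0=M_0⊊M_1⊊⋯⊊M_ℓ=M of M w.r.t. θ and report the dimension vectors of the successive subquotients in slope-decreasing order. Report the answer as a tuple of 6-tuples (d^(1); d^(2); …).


Barcode: M ≅ I[1,1], I[1,2]^2, I[1,6], I[5,5]. HN layers by μ_θ (4 steps, strictly decreasing):
  μ^(1)=1; μ^(2)=1/2; μ^(3)=-1; μ^(4)=-2

((3, 2, 0, 0, 1, 0); (0, 0, 0, 0, 1, 1); (0, 0, 0, 1, 0, 0); (1, 1, 1, 0, 0, 0))


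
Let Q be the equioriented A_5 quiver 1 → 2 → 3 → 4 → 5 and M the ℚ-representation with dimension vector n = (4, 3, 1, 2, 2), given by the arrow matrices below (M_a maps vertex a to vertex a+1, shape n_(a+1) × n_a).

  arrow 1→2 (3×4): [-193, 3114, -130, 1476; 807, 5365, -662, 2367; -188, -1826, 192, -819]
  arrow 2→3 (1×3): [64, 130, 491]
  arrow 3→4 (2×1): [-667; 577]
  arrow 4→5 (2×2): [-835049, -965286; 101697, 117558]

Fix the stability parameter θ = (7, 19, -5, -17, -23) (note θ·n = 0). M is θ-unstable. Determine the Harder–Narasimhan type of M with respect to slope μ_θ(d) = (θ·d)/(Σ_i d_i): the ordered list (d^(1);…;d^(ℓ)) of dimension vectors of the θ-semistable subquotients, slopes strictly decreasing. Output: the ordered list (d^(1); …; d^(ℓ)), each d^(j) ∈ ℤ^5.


Interval decomposition of M: I[1,1], I[1,2]^2, I[1,5], I[4,4], I[5,5].
HN type (ℓ=5): μ^(1)=19; μ^(2)=7; μ^(3)=-19/5; μ^(4)=-17; μ^(5)=-23

((0, 2, 0, 0, 0); (3, 0, 0, 0, 0); (1, 1, 1, 1, 1); (0, 0, 0, 1, 0); (0, 0, 0, 0, 1))


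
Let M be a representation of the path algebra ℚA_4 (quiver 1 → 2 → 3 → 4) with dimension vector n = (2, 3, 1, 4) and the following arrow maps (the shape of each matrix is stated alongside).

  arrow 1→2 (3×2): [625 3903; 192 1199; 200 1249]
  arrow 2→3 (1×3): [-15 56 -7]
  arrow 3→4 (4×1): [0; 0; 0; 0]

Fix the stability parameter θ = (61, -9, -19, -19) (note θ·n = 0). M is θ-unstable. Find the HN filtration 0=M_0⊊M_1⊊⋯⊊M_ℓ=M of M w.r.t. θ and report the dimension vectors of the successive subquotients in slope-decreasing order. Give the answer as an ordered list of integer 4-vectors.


Interval decomposition of M: I[1,2], I[1,3], I[2,2], I[4,4]^4.
HN type (ℓ=4): μ^(1)=26; μ^(2)=11; μ^(3)=-9; μ^(4)=-19

((1, 1, 0, 0); (1, 1, 1, 0); (0, 1, 0, 0); (0, 0, 0, 4))


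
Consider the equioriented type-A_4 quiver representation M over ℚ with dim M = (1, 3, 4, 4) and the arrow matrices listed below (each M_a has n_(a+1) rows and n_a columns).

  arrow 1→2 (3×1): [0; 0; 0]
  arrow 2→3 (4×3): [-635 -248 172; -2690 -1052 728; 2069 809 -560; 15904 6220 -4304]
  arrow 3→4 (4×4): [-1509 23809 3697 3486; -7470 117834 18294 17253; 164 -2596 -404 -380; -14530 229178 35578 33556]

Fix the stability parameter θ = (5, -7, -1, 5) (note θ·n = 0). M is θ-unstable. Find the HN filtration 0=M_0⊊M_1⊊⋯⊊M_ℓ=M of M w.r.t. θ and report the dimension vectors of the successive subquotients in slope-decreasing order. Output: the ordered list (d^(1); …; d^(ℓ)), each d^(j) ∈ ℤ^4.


Interval decomposition of M: I[1,1], I[2,2], I[2,3], I[2,4], I[3,3], I[3,4], I[4,4]^2.
HN type (ℓ=3): μ^(1)=5; μ^(2)=-1; μ^(3)=-7

((1, 0, 0, 4); (0, 0, 4, 0); (0, 3, 0, 0))


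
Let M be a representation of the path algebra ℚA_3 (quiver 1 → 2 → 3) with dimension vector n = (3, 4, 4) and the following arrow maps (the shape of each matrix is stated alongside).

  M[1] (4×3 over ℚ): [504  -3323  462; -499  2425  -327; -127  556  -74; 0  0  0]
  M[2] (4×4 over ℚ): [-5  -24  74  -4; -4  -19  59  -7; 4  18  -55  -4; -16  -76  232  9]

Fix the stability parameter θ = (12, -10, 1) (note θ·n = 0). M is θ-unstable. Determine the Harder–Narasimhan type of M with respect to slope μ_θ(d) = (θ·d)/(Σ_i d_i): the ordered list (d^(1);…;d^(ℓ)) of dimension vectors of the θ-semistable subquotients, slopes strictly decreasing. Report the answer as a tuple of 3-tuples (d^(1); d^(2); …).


Via rank(M_{q-1}∘⋯∘M_p): M ≅ I[1,3]^3, I[2,3].
μ_θ-semistable layers: μ^(1)=1; μ^(2)=-10

((3, 3, 4); (0, 1, 0))


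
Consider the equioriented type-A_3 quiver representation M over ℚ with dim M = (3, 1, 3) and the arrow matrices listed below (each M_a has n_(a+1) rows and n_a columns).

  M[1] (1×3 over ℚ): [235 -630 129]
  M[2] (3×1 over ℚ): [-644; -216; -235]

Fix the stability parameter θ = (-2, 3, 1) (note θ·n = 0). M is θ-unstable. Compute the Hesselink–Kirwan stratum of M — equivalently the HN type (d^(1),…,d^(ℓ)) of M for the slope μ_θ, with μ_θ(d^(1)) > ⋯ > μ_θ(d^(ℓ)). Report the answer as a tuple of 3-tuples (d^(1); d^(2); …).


Barcode: M ≅ I[1,1]^2, I[1,3], I[3,3]^2. HN layers by μ_θ (3 steps, strictly decreasing):
  μ^(1)=2; μ^(2)=1; μ^(3)=-2

((0, 1, 1); (0, 0, 2); (3, 0, 0))


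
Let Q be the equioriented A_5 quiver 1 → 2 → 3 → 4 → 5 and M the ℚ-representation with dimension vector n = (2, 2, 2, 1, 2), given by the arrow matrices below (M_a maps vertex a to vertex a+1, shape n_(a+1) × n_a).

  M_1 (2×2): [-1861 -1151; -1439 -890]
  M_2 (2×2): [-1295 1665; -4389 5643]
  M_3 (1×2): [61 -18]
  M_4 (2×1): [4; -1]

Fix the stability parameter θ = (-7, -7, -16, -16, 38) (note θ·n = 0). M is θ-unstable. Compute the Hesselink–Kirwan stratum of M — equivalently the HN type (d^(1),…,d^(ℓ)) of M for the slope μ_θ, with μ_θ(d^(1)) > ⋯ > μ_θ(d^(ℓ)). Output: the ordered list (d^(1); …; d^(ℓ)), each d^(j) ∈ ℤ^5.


Barcode: M ≅ I[1,2], I[1,5], I[3,3], I[5,5]. HN layers by μ_θ (4 steps, strictly decreasing):
  μ^(1)=38; μ^(2)=-7; μ^(3)=-23/2; μ^(4)=-16

((0, 0, 0, 0, 2); (1, 1, 0, 0, 0); (1, 1, 1, 1, 0); (0, 0, 1, 0, 0))


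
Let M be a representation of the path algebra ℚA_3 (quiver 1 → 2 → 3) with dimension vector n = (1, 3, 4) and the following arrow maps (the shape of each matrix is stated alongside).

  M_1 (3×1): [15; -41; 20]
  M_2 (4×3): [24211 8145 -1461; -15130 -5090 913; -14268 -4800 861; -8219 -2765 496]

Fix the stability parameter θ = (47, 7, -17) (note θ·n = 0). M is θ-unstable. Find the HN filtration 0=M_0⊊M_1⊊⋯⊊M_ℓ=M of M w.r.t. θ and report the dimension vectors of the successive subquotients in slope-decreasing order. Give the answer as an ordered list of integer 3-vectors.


Interval decomposition of M: I[1,2], I[2,3]^2, I[3,3]^2.
HN type (ℓ=3): μ^(1)=27; μ^(2)=-5; μ^(3)=-17

((1, 1, 0); (0, 2, 2); (0, 0, 2))


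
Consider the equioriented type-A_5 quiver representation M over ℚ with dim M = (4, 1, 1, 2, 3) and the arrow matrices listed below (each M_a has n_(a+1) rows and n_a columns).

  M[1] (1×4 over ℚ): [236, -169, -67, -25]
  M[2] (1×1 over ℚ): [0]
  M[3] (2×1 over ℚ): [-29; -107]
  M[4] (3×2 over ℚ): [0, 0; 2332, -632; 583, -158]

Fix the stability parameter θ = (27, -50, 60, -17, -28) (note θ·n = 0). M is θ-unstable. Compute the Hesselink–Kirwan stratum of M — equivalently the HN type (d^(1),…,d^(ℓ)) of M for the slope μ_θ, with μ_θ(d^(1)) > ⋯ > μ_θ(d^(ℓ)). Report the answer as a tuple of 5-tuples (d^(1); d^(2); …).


Barcode: M ≅ I[1,1]^3, I[1,2], I[3,5], I[4,4], I[5,5]^2. HN layers by μ_θ (5 steps, strictly decreasing):
  μ^(1)=27; μ^(2)=5; μ^(3)=-23/2; μ^(4)=-17; μ^(5)=-28

((3, 0, 0, 0, 0); (0, 0, 1, 1, 1); (1, 1, 0, 0, 0); (0, 0, 0, 1, 0); (0, 0, 0, 0, 2))


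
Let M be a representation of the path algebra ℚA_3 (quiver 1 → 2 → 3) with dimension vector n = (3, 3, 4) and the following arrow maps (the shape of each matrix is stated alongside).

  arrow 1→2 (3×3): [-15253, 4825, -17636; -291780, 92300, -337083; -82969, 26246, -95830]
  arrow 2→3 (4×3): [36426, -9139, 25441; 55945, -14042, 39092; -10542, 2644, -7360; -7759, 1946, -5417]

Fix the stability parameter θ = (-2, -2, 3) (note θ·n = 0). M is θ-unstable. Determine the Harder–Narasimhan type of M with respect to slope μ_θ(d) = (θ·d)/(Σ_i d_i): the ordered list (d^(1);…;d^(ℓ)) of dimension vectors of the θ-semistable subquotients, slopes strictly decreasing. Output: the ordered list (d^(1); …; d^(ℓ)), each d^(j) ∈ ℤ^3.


Interval decomposition of M: I[1,3]^3, I[3,3].
HN type (ℓ=2): μ^(1)=3; μ^(2)=-2

((0, 0, 4); (3, 3, 0))


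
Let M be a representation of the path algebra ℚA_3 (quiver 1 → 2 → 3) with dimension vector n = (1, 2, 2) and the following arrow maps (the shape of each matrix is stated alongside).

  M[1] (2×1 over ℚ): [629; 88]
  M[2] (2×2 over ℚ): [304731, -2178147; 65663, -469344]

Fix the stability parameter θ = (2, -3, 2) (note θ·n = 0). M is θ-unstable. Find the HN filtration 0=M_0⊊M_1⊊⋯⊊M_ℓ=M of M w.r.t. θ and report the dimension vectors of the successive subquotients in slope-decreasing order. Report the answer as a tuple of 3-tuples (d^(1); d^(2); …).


Interval decomposition of M: I[1,3], I[2,3].
HN type (ℓ=3): μ^(1)=2; μ^(2)=-1/2; μ^(3)=-3

((0, 0, 2); (1, 1, 0); (0, 1, 0))


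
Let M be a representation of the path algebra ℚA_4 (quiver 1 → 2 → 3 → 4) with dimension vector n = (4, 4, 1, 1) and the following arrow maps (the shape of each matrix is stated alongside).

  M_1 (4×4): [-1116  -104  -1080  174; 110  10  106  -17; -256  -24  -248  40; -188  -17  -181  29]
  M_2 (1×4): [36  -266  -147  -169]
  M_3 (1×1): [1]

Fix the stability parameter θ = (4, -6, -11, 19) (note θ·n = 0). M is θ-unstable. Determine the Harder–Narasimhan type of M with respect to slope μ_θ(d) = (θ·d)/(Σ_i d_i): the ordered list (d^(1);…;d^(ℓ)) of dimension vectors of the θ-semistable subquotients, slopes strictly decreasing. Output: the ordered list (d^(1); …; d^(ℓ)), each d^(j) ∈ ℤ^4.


Interval decomposition of M: I[1,1]^2, I[1,2], I[1,4], I[2,2]^2.
HN type (ℓ=5): μ^(1)=19; μ^(2)=4; μ^(3)=-1; μ^(4)=-13/3; μ^(5)=-6

((0, 0, 0, 1); (2, 0, 0, 0); (1, 1, 0, 0); (1, 1, 1, 0); (0, 2, 0, 0))


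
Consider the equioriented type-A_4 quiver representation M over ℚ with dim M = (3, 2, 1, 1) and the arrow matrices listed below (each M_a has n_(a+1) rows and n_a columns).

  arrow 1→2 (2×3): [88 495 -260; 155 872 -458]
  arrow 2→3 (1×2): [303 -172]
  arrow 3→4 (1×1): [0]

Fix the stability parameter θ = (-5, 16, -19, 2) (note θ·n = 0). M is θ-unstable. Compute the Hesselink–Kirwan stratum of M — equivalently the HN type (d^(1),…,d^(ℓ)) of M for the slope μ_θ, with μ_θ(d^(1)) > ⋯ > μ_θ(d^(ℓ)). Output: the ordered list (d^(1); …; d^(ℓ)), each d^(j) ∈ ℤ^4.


Barcode: M ≅ I[1,1], I[1,2], I[1,3], I[4,4]. HN layers by μ_θ (4 steps, strictly decreasing):
  μ^(1)=16; μ^(2)=2; μ^(3)=-3/2; μ^(4)=-5

((0, 1, 0, 0); (0, 0, 0, 1); (0, 1, 1, 0); (3, 0, 0, 0))


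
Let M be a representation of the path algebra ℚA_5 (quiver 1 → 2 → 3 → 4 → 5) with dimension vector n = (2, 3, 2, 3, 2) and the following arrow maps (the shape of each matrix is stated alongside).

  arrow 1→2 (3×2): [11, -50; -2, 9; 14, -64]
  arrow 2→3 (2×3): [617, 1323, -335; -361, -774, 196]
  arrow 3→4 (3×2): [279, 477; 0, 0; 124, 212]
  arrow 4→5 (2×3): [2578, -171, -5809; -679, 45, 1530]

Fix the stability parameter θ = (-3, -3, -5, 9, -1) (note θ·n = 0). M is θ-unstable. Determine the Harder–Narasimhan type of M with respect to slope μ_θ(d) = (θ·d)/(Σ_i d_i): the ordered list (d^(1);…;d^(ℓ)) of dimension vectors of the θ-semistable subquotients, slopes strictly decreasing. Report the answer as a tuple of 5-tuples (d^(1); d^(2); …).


Barcode: M ≅ I[1,3], I[1,5], I[2,2], I[4,4], I[4,5]. HN layers by μ_θ (4 steps, strictly decreasing):
  μ^(1)=9; μ^(2)=4; μ^(3)=-3; μ^(4)=-11/3

((0, 0, 0, 1, 0); (0, 0, 0, 2, 2); (0, 1, 0, 0, 0); (2, 2, 2, 0, 0))


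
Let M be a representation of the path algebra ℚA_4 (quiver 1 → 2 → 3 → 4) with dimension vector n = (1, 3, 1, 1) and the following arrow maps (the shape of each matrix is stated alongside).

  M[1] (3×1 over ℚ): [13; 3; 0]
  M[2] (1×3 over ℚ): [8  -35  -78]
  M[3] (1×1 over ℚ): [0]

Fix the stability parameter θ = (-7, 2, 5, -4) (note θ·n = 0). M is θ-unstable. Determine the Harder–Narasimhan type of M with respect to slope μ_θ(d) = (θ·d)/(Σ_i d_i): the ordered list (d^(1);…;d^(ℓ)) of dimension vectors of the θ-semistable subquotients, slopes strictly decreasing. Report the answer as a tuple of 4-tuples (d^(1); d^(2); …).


Via rank(M_{q-1}∘⋯∘M_p): M ≅ I[1,3], I[2,2]^2, I[4,4].
μ_θ-semistable layers: μ^(1)=5; μ^(2)=2; μ^(3)=-4; μ^(4)=-7

((0, 0, 1, 0); (0, 3, 0, 0); (0, 0, 0, 1); (1, 0, 0, 0))


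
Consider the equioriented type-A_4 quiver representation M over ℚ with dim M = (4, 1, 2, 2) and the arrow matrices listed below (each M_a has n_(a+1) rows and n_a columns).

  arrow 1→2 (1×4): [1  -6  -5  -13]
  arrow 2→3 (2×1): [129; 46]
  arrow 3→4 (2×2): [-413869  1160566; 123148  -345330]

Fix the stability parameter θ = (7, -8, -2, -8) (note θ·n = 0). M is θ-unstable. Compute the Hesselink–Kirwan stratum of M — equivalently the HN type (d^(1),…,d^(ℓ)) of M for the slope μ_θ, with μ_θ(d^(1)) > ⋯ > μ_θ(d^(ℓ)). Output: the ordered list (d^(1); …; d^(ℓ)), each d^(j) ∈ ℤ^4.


Interval decomposition of M: I[1,1]^3, I[1,4], I[3,4].
HN type (ℓ=3): μ^(1)=7; μ^(2)=-11/4; μ^(3)=-5

((3, 0, 0, 0); (1, 1, 1, 1); (0, 0, 1, 1))


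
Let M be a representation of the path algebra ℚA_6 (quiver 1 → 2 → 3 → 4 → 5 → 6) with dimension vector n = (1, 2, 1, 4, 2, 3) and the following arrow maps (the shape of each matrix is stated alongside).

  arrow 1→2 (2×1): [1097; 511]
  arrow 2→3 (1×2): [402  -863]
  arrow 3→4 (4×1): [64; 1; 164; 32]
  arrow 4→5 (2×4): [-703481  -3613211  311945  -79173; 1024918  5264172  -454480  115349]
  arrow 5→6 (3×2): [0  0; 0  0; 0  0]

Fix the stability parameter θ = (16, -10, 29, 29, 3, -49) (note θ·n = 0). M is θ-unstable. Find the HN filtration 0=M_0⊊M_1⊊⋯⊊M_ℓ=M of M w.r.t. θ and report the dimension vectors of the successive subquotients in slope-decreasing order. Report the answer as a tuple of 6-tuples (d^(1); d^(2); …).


Interval decomposition of M: I[1,5], I[2,2], I[4,4]^2, I[4,5], I[6,6]^3.
HN type (ℓ=6): μ^(1)=29; μ^(2)=61/3; μ^(3)=16; μ^(4)=3; μ^(5)=-10; μ^(6)=-49

((0, 0, 0, 2, 0, 0); (0, 0, 1, 1, 1, 0); (0, 0, 0, 1, 1, 0); (1, 1, 0, 0, 0, 0); (0, 1, 0, 0, 0, 0); (0, 0, 0, 0, 0, 3))


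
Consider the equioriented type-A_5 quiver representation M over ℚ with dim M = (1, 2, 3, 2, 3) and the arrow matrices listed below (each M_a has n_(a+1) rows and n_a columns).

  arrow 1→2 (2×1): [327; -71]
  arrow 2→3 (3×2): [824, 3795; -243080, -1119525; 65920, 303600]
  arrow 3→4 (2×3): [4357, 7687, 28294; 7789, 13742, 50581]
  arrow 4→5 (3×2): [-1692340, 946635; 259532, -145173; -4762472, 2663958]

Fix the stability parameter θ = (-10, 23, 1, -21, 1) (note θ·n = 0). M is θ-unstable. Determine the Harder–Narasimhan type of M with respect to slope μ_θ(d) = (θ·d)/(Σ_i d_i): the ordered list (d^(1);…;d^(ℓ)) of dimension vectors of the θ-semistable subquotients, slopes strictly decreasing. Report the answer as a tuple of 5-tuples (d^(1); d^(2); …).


Barcode: M ≅ I[1,5], I[2,2], I[3,3], I[3,4], I[5,5]^2. HN layers by μ_θ (3 steps, strictly decreasing):
  μ^(1)=23; μ^(2)=1; μ^(3)=-10

((0, 1, 0, 0, 0); (0, 1, 2, 1, 3); (1, 0, 1, 1, 0))


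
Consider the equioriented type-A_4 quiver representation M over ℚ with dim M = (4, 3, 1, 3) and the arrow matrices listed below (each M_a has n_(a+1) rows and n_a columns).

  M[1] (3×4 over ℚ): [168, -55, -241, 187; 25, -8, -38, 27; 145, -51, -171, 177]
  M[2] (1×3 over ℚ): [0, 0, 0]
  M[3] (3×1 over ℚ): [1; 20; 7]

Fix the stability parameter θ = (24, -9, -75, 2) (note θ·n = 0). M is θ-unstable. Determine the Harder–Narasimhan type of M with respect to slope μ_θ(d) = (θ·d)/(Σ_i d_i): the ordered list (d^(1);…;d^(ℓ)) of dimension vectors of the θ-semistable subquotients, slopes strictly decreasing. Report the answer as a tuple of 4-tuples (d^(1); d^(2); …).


Barcode: M ≅ I[1,1], I[1,2]^3, I[3,4], I[4,4]^2. HN layers by μ_θ (4 steps, strictly decreasing):
  μ^(1)=24; μ^(2)=15/2; μ^(3)=2; μ^(4)=-75

((1, 0, 0, 0); (3, 3, 0, 0); (0, 0, 0, 3); (0, 0, 1, 0))


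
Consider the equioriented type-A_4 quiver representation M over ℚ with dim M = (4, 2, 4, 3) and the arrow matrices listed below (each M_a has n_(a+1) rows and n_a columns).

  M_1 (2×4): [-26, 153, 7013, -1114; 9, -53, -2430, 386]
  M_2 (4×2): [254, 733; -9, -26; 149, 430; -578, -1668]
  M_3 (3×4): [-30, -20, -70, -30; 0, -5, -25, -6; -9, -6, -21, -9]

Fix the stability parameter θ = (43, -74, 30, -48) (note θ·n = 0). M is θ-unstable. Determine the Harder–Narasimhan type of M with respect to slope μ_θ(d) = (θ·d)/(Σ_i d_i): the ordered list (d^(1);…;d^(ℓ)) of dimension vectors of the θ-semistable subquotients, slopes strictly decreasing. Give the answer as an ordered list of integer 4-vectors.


Barcode: M ≅ I[1,1]^2, I[1,3], I[1,4], I[3,3], I[3,4], I[4,4]. HN layers by μ_θ (5 steps, strictly decreasing):
  μ^(1)=43; μ^(2)=30; μ^(3)=-9; μ^(4)=-31/2; μ^(5)=-48

((2, 0, 0, 0); (0, 0, 2, 0); (0, 0, 2, 2); (2, 2, 0, 0); (0, 0, 0, 1))


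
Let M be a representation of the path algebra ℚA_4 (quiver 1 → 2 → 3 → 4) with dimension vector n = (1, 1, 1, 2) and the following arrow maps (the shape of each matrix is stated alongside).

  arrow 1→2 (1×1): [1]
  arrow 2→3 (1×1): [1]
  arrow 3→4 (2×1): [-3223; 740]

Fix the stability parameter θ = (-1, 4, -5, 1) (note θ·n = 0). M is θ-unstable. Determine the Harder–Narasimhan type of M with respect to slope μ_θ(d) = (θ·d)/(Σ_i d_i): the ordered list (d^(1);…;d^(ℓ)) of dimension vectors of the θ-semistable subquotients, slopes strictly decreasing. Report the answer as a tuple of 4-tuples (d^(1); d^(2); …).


Via rank(M_{q-1}∘⋯∘M_p): M ≅ I[1,4], I[4,4].
μ_θ-semistable layers: μ^(1)=1; μ^(2)=-1/2; μ^(3)=-1

((0, 0, 0, 2); (0, 1, 1, 0); (1, 0, 0, 0))


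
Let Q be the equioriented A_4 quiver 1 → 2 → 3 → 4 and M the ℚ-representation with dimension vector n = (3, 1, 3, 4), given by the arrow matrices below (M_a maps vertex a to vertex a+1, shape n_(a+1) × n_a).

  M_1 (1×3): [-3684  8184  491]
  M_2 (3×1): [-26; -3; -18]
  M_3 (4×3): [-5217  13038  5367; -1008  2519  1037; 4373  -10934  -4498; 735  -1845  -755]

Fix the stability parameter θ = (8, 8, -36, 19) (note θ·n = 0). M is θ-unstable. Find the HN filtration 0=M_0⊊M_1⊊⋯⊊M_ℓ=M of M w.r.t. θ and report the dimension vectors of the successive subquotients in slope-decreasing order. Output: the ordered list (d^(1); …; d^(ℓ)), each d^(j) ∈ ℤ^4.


Interval decomposition of M: I[1,1]^2, I[1,4], I[3,4]^2, I[4,4].
HN type (ℓ=4): μ^(1)=19; μ^(2)=8; μ^(3)=-20/3; μ^(4)=-36

((0, 0, 0, 4); (2, 0, 0, 0); (1, 1, 1, 0); (0, 0, 2, 0))


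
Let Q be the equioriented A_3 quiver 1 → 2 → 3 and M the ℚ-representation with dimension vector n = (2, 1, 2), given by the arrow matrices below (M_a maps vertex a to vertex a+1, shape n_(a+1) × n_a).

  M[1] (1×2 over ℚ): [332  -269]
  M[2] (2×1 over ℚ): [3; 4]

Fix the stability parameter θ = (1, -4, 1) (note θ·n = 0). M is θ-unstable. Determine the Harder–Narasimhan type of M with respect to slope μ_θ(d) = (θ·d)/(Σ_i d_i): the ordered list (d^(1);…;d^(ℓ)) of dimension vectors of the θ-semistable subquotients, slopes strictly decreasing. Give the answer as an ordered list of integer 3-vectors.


Via rank(M_{q-1}∘⋯∘M_p): M ≅ I[1,1], I[1,3], I[3,3].
μ_θ-semistable layers: μ^(1)=1; μ^(2)=-3/2

((1, 0, 2); (1, 1, 0))


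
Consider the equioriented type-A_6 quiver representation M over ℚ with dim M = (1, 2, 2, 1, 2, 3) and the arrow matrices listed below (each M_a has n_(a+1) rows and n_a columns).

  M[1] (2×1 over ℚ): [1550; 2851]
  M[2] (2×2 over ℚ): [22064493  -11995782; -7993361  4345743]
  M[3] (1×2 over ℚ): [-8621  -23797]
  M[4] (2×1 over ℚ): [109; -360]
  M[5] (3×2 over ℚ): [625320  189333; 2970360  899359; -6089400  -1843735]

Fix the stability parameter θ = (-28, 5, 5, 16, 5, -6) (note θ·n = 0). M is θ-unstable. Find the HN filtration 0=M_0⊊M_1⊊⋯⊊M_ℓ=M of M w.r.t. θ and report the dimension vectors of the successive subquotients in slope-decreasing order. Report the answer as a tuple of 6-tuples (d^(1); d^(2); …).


Interval decomposition of M: I[1,5], I[2,3], I[5,6], I[6,6]^2.
HN type (ℓ=5): μ^(1)=21/2; μ^(2)=5; μ^(3)=-1/2; μ^(4)=-6; μ^(5)=-28

((0, 0, 0, 1, 1, 0); (0, 2, 2, 0, 0, 0); (0, 0, 0, 0, 1, 1); (0, 0, 0, 0, 0, 2); (1, 0, 0, 0, 0, 0))


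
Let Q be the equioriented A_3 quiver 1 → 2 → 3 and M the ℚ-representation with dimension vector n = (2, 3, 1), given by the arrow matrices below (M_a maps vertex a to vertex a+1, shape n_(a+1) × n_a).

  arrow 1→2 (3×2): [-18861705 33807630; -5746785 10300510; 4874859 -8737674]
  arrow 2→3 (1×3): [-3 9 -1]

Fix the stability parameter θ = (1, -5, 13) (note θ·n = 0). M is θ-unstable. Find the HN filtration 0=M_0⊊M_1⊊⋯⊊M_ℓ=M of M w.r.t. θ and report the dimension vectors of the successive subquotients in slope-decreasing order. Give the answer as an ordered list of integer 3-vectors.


Interval decomposition of M: I[1,1], I[1,3], I[2,2]^2.
HN type (ℓ=4): μ^(1)=13; μ^(2)=1; μ^(3)=-2; μ^(4)=-5

((0, 0, 1); (1, 0, 0); (1, 1, 0); (0, 2, 0))


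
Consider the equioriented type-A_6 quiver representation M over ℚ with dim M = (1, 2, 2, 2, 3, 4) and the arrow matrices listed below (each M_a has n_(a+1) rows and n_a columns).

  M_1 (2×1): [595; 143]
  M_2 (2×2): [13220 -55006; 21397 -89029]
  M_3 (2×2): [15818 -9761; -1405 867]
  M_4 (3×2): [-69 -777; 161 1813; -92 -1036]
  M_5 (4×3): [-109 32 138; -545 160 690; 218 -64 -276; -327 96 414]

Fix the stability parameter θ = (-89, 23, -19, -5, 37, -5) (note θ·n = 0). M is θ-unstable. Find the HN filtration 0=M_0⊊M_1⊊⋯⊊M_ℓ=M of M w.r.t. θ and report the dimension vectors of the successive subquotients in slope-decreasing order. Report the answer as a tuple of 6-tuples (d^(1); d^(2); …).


Interval decomposition of M: I[1,6], I[2,4], I[5,5]^2, I[6,6]^3.
HN type (ℓ=5): μ^(1)=37; μ^(2)=16; μ^(3)=-1/3; μ^(4)=-5; μ^(5)=-89

((0, 0, 0, 0, 2, 0); (0, 0, 0, 0, 1, 1); (0, 2, 2, 2, 0, 0); (0, 0, 0, 0, 0, 3); (1, 0, 0, 0, 0, 0))


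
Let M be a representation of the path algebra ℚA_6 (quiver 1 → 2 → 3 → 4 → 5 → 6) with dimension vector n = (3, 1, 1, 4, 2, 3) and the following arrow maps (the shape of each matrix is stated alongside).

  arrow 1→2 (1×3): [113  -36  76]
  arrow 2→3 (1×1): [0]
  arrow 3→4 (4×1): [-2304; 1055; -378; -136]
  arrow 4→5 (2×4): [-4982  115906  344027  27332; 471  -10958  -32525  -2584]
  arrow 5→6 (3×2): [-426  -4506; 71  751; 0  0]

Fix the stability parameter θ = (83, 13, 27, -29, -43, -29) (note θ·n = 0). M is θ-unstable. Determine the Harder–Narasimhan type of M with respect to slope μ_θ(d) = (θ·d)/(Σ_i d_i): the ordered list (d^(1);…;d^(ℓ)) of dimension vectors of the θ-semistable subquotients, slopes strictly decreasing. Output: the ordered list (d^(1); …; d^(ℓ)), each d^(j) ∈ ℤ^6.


Interval decomposition of M: I[1,1]^2, I[1,2], I[3,4], I[4,4], I[4,5], I[4,6], I[6,6]^2.
HN type (ℓ=5): μ^(1)=83; μ^(2)=48; μ^(3)=-1; μ^(4)=-29; μ^(5)=-36

((2, 0, 0, 0, 0, 0); (1, 1, 0, 0, 0, 0); (0, 0, 1, 1, 0, 0); (0, 0, 0, 1, 0, 3); (0, 0, 0, 2, 2, 0))


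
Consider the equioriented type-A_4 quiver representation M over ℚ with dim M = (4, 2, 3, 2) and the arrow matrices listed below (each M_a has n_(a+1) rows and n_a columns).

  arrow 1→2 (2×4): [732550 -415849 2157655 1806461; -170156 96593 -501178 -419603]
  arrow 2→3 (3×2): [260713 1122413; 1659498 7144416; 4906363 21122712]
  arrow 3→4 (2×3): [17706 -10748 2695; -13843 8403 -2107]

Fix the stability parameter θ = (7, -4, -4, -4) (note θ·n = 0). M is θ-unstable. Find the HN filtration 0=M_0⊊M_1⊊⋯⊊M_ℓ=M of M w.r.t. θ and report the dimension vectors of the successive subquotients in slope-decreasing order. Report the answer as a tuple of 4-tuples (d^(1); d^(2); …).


Interval decomposition of M: I[1,1]^2, I[1,4]^2, I[3,3].
HN type (ℓ=3): μ^(1)=7; μ^(2)=-5/4; μ^(3)=-4

((2, 0, 0, 0); (2, 2, 2, 2); (0, 0, 1, 0))


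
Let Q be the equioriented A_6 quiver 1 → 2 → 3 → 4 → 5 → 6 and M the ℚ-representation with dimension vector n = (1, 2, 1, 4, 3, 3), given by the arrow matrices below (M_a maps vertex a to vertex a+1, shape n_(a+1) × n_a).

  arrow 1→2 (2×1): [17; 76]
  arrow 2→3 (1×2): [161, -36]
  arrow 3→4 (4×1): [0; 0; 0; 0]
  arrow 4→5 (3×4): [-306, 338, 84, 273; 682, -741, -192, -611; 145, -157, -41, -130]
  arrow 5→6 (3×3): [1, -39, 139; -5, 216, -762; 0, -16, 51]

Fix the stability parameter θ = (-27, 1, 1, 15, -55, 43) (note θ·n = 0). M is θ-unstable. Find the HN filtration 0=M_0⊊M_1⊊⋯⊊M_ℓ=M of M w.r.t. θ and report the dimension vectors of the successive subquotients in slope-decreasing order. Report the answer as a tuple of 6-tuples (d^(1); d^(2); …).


Via rank(M_{q-1}∘⋯∘M_p): M ≅ I[1,3], I[2,2], I[4,4], I[4,6]^3.
μ_θ-semistable layers: μ^(1)=43; μ^(2)=15; μ^(3)=1; μ^(4)=-20; μ^(5)=-27

((0, 0, 0, 0, 0, 3); (0, 0, 0, 1, 0, 0); (0, 2, 1, 0, 0, 0); (0, 0, 0, 3, 3, 0); (1, 0, 0, 0, 0, 0))


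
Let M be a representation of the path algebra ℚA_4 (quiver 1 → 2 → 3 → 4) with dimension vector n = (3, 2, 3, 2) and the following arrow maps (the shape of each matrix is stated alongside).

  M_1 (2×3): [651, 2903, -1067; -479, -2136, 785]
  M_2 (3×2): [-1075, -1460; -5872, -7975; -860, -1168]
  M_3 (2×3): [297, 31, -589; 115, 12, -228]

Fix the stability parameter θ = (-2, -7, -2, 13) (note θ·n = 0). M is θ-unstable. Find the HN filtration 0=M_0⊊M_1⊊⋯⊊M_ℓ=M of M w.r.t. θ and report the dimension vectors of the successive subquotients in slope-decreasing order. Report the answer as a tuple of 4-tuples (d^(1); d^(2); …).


Via rank(M_{q-1}∘⋯∘M_p): M ≅ I[1,1], I[1,4]^2, I[3,3].
μ_θ-semistable layers: μ^(1)=13; μ^(2)=-2; μ^(3)=-9/2

((0, 0, 0, 2); (1, 0, 3, 0); (2, 2, 0, 0))


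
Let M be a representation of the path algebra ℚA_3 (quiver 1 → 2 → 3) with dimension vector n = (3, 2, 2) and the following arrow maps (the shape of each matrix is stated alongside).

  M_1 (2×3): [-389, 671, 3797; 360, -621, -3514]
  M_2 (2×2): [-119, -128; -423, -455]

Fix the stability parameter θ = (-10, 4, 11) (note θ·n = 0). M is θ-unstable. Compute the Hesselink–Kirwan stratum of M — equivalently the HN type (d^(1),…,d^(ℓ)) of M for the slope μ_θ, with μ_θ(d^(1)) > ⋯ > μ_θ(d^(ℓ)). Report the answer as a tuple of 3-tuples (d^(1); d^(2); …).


Barcode: M ≅ I[1,1], I[1,3]^2. HN layers by μ_θ (3 steps, strictly decreasing):
  μ^(1)=11; μ^(2)=4; μ^(3)=-10

((0, 0, 2); (0, 2, 0); (3, 0, 0))


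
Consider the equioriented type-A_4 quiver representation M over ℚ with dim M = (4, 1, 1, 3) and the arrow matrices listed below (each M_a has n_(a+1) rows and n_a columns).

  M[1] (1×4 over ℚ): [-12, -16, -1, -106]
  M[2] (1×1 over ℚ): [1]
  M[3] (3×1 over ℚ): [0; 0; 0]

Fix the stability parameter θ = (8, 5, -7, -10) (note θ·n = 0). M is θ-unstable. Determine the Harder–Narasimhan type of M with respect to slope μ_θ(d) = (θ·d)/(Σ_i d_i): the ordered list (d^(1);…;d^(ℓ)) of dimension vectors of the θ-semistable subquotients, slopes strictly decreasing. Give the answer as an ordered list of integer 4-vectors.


Via rank(M_{q-1}∘⋯∘M_p): M ≅ I[1,1]^3, I[1,3], I[4,4]^3.
μ_θ-semistable layers: μ^(1)=8; μ^(2)=2; μ^(3)=-10

((3, 0, 0, 0); (1, 1, 1, 0); (0, 0, 0, 3))


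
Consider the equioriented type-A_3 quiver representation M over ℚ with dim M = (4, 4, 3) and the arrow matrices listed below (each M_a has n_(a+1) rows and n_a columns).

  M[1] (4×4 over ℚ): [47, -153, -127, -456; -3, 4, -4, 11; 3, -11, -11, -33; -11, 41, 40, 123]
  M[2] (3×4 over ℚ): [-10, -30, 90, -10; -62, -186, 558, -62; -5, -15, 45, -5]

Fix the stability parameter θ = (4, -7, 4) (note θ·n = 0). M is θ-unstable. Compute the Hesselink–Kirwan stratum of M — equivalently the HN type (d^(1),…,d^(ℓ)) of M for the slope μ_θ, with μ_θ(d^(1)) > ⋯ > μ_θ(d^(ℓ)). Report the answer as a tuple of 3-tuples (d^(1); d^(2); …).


Interval decomposition of M: I[1,2]^3, I[1,3], I[3,3]^2.
HN type (ℓ=2): μ^(1)=4; μ^(2)=-3/2

((0, 0, 3); (4, 4, 0))


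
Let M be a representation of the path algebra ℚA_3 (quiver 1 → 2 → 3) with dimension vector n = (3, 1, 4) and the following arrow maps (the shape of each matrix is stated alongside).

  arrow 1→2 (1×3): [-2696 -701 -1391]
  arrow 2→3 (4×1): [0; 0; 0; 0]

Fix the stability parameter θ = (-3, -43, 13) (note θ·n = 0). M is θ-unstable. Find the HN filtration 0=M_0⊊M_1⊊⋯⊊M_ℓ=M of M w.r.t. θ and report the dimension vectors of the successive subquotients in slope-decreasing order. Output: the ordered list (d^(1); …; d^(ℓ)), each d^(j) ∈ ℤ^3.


Barcode: M ≅ I[1,1]^2, I[1,2], I[3,3]^4. HN layers by μ_θ (3 steps, strictly decreasing):
  μ^(1)=13; μ^(2)=-3; μ^(3)=-23

((0, 0, 4); (2, 0, 0); (1, 1, 0))


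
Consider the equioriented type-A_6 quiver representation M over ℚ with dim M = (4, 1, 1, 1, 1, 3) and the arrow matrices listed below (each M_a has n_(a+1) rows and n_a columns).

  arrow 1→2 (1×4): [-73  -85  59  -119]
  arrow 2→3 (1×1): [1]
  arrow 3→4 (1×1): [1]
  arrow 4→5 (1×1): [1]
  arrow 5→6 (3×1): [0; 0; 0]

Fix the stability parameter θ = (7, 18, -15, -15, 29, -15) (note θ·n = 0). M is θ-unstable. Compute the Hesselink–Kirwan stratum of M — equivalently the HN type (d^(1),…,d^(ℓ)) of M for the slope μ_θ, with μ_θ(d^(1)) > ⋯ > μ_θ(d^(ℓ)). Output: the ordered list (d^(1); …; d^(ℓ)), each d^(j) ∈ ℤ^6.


Via rank(M_{q-1}∘⋯∘M_p): M ≅ I[1,1]^3, I[1,5], I[6,6]^3.
μ_θ-semistable layers: μ^(1)=29; μ^(2)=7; μ^(3)=-5/4; μ^(4)=-15

((0, 0, 0, 0, 1, 0); (3, 0, 0, 0, 0, 0); (1, 1, 1, 1, 0, 0); (0, 0, 0, 0, 0, 3))


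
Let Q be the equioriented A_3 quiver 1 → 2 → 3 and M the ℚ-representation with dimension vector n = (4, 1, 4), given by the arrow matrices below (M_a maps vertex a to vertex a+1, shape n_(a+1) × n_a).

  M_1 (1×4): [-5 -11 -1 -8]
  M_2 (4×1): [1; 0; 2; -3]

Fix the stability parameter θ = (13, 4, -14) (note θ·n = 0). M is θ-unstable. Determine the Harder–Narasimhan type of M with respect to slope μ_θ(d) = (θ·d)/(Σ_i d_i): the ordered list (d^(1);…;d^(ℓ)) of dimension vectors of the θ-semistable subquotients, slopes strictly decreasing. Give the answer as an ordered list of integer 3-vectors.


Via rank(M_{q-1}∘⋯∘M_p): M ≅ I[1,1]^3, I[1,3], I[3,3]^3.
μ_θ-semistable layers: μ^(1)=13; μ^(2)=1; μ^(3)=-14

((3, 0, 0); (1, 1, 1); (0, 0, 3))


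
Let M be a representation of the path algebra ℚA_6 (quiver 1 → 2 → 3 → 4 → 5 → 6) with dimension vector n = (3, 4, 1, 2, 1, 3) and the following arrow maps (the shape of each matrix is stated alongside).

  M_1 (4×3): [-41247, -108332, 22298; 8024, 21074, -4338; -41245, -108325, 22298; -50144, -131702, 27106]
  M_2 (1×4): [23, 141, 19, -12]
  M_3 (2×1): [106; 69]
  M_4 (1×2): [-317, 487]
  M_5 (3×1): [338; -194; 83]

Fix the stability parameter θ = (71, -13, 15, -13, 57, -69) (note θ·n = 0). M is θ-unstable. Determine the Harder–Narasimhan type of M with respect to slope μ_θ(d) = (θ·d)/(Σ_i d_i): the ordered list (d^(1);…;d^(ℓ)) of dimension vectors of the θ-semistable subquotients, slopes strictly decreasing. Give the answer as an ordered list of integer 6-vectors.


Barcode: M ≅ I[1,2]^2, I[1,6], I[2,2], I[4,4], I[6,6]^2. HN layers by μ_θ (4 steps, strictly decreasing):
  μ^(1)=29; μ^(2)=8; μ^(3)=-13; μ^(4)=-69

((2, 2, 0, 0, 0, 0); (1, 1, 1, 1, 1, 1); (0, 1, 0, 1, 0, 0); (0, 0, 0, 0, 0, 2))


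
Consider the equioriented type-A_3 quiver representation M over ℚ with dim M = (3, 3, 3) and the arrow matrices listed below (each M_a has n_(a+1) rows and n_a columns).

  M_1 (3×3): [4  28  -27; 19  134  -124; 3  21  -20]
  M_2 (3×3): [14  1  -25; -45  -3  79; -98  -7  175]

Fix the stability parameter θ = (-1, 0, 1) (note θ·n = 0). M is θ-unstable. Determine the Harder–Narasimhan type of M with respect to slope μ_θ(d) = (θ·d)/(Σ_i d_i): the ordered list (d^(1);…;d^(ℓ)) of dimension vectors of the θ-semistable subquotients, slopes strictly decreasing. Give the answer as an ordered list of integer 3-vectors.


Via rank(M_{q-1}∘⋯∘M_p): M ≅ I[1,2], I[1,3]^2, I[3,3].
μ_θ-semistable layers: μ^(1)=1; μ^(2)=0; μ^(3)=-1

((0, 0, 3); (0, 3, 0); (3, 0, 0))


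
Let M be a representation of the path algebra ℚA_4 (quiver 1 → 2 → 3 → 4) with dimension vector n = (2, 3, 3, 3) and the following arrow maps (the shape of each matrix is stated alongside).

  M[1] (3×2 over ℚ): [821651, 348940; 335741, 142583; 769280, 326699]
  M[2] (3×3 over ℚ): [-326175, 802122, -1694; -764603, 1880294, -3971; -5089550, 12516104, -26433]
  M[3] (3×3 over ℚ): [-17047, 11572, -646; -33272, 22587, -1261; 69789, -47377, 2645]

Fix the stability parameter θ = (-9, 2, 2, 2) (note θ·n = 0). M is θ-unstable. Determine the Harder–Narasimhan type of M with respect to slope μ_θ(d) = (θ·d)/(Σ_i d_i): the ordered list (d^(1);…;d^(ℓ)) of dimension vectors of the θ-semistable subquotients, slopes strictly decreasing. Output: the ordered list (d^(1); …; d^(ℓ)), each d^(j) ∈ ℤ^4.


Barcode: M ≅ I[1,3], I[1,4], I[2,2], I[3,4], I[4,4]. HN layers by μ_θ (2 steps, strictly decreasing):
  μ^(1)=2; μ^(2)=-9

((0, 3, 3, 3); (2, 0, 0, 0))


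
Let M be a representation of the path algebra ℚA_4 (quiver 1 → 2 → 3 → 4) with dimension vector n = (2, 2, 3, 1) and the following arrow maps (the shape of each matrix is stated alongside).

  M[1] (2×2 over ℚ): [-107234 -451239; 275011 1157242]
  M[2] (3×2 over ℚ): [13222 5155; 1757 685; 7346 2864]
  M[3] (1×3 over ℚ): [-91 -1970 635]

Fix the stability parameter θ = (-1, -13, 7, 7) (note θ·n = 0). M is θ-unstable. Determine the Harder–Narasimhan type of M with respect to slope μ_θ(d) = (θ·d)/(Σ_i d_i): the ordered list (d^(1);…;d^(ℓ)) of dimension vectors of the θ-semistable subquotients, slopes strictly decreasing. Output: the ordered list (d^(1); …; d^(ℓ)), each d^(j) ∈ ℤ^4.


Interval decomposition of M: I[1,3], I[1,4], I[3,3].
HN type (ℓ=2): μ^(1)=7; μ^(2)=-7

((0, 0, 3, 1); (2, 2, 0, 0))


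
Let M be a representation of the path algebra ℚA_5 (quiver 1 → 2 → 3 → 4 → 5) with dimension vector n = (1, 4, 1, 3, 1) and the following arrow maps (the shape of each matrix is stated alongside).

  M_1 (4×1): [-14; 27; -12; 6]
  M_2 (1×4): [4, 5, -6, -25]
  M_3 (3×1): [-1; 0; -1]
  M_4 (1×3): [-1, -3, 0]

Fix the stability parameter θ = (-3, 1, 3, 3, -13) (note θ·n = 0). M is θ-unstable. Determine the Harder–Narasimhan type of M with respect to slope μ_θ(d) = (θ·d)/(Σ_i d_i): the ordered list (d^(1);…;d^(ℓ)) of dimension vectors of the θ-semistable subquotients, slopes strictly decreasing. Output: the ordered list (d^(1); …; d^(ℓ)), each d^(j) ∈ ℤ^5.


Via rank(M_{q-1}∘⋯∘M_p): M ≅ I[1,5], I[2,2]^3, I[4,4]^2.
μ_θ-semistable layers: μ^(1)=3; μ^(2)=1; μ^(3)=-3/2; μ^(4)=-3

((0, 0, 0, 2, 0); (0, 3, 0, 0, 0); (0, 1, 1, 1, 1); (1, 0, 0, 0, 0))


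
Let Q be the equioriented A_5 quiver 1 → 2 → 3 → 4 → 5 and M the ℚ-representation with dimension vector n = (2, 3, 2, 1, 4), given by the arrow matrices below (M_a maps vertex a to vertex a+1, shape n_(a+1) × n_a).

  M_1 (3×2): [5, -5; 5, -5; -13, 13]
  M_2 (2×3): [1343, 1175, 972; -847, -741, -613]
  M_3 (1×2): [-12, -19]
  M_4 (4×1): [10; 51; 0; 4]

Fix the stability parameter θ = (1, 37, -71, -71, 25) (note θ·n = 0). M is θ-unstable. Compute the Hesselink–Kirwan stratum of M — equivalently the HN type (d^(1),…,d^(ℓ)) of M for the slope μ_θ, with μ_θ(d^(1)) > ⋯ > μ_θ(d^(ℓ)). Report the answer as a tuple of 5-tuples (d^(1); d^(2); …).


Barcode: M ≅ I[1,1], I[1,5], I[2,2], I[2,3], I[5,5]^3. HN layers by μ_θ (5 steps, strictly decreasing):
  μ^(1)=37; μ^(2)=25; μ^(3)=1; μ^(4)=-17; μ^(5)=-26

((0, 1, 0, 0, 0); (0, 0, 0, 0, 4); (1, 0, 0, 0, 0); (0, 1, 1, 0, 0); (1, 1, 1, 1, 0))


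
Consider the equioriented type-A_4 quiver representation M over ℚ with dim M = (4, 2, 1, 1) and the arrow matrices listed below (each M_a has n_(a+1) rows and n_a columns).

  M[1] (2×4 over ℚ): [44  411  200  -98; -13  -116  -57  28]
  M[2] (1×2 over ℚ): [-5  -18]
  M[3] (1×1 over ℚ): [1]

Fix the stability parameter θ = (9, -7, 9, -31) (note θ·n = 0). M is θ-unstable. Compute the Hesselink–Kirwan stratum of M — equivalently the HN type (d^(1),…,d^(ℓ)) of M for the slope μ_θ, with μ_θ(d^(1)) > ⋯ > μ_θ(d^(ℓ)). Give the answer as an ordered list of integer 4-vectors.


Barcode: M ≅ I[1,1]^2, I[1,2], I[1,4]. HN layers by μ_θ (3 steps, strictly decreasing):
  μ^(1)=9; μ^(2)=1; μ^(3)=-5

((2, 0, 0, 0); (1, 1, 0, 0); (1, 1, 1, 1))


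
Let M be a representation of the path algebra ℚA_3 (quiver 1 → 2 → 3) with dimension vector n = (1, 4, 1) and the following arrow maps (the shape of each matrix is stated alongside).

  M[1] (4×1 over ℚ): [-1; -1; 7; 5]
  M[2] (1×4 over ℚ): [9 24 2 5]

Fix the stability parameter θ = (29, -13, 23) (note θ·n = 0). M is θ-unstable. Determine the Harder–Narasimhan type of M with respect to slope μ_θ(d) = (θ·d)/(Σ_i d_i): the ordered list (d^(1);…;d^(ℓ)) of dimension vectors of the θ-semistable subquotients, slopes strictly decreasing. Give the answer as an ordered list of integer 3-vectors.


Via rank(M_{q-1}∘⋯∘M_p): M ≅ I[1,3], I[2,2]^3.
μ_θ-semistable layers: μ^(1)=23; μ^(2)=8; μ^(3)=-13

((0, 0, 1); (1, 1, 0); (0, 3, 0))


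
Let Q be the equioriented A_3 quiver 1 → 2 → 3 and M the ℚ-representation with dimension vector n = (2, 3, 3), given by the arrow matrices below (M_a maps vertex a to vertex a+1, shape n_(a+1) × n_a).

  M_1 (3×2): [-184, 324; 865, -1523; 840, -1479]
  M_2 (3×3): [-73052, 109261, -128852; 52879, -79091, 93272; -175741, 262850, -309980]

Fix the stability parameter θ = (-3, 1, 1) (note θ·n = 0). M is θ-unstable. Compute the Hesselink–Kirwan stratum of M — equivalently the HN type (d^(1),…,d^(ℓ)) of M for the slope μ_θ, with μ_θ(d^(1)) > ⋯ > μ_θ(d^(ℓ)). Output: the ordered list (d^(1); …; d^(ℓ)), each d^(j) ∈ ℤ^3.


Interval decomposition of M: I[1,2], I[1,3], I[2,3], I[3,3].
HN type (ℓ=2): μ^(1)=1; μ^(2)=-3

((0, 3, 3); (2, 0, 0))


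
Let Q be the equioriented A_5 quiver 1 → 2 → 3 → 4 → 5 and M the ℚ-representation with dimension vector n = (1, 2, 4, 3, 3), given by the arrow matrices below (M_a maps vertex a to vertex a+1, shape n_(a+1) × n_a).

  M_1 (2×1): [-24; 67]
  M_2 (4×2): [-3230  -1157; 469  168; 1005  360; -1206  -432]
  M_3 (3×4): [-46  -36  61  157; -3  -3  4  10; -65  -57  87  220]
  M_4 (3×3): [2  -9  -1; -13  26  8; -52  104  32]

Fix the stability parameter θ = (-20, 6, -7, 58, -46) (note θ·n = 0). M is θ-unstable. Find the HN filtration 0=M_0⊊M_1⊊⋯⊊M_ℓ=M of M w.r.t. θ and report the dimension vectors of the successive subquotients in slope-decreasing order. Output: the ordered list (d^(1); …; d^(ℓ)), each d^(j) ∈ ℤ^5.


Interval decomposition of M: I[1,4], I[2,5], I[3,3], I[3,5], I[5,5].
HN type (ℓ=6): μ^(1)=58; μ^(2)=6; μ^(3)=-1/2; μ^(4)=-7; μ^(5)=-20; μ^(6)=-46

((0, 0, 0, 1, 0); (0, 0, 0, 2, 2); (0, 2, 2, 0, 0); (0, 0, 2, 0, 0); (1, 0, 0, 0, 0); (0, 0, 0, 0, 1))
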